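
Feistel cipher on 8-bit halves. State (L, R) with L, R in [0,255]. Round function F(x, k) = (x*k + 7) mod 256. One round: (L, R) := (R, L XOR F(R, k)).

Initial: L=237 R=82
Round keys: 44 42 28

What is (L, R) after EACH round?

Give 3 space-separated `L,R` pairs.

Round 1 (k=44): L=82 R=242
Round 2 (k=42): L=242 R=233
Round 3 (k=28): L=233 R=113

Answer: 82,242 242,233 233,113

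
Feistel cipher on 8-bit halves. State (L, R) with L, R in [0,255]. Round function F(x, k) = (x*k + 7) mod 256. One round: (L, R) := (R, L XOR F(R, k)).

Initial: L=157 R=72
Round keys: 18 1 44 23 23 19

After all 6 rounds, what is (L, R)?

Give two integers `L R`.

Answer: 73 45

Derivation:
Round 1 (k=18): L=72 R=138
Round 2 (k=1): L=138 R=217
Round 3 (k=44): L=217 R=217
Round 4 (k=23): L=217 R=95
Round 5 (k=23): L=95 R=73
Round 6 (k=19): L=73 R=45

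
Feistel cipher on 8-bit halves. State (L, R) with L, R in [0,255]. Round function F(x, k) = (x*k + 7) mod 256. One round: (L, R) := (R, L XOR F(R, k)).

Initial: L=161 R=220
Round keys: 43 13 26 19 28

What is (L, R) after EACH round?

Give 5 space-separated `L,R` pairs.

Answer: 220,90 90,69 69,83 83,117 117,128

Derivation:
Round 1 (k=43): L=220 R=90
Round 2 (k=13): L=90 R=69
Round 3 (k=26): L=69 R=83
Round 4 (k=19): L=83 R=117
Round 5 (k=28): L=117 R=128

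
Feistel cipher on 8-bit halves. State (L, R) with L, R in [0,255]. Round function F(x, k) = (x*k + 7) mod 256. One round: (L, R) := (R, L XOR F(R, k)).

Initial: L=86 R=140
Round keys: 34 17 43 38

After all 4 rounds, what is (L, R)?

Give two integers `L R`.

Round 1 (k=34): L=140 R=201
Round 2 (k=17): L=201 R=236
Round 3 (k=43): L=236 R=98
Round 4 (k=38): L=98 R=127

Answer: 98 127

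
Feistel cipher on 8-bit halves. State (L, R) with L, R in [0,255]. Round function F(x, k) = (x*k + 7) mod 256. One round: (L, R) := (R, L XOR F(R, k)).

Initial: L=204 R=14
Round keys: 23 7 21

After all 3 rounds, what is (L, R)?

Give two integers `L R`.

Answer: 164 254

Derivation:
Round 1 (k=23): L=14 R=133
Round 2 (k=7): L=133 R=164
Round 3 (k=21): L=164 R=254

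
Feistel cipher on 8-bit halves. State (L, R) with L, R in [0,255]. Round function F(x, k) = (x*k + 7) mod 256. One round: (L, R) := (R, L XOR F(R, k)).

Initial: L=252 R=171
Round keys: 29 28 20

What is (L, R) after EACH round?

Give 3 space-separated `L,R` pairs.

Answer: 171,154 154,116 116,141

Derivation:
Round 1 (k=29): L=171 R=154
Round 2 (k=28): L=154 R=116
Round 3 (k=20): L=116 R=141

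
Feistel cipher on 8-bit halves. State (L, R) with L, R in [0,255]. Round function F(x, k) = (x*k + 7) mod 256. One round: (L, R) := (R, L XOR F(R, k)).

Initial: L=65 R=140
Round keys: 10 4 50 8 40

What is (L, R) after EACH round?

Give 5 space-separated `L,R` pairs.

Answer: 140,62 62,115 115,67 67,108 108,164

Derivation:
Round 1 (k=10): L=140 R=62
Round 2 (k=4): L=62 R=115
Round 3 (k=50): L=115 R=67
Round 4 (k=8): L=67 R=108
Round 5 (k=40): L=108 R=164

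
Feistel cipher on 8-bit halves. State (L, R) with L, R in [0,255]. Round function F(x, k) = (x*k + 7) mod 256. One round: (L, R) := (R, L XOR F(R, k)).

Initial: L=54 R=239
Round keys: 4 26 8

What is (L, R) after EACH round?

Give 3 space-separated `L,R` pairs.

Answer: 239,245 245,6 6,194

Derivation:
Round 1 (k=4): L=239 R=245
Round 2 (k=26): L=245 R=6
Round 3 (k=8): L=6 R=194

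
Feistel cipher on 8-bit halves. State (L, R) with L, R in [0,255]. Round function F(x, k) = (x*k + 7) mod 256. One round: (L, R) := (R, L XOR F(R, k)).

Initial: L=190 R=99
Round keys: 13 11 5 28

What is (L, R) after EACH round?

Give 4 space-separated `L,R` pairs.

Answer: 99,176 176,244 244,123 123,143

Derivation:
Round 1 (k=13): L=99 R=176
Round 2 (k=11): L=176 R=244
Round 3 (k=5): L=244 R=123
Round 4 (k=28): L=123 R=143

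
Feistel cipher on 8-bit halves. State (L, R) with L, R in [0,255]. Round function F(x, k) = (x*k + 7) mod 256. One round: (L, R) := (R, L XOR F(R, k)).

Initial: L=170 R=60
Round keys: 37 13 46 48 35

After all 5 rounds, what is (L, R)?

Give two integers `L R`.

Round 1 (k=37): L=60 R=25
Round 2 (k=13): L=25 R=112
Round 3 (k=46): L=112 R=62
Round 4 (k=48): L=62 R=215
Round 5 (k=35): L=215 R=82

Answer: 215 82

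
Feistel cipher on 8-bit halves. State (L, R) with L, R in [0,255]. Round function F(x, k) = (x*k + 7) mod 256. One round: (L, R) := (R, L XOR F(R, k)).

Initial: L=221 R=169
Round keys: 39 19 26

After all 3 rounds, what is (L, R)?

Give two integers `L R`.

Answer: 161 122

Derivation:
Round 1 (k=39): L=169 R=27
Round 2 (k=19): L=27 R=161
Round 3 (k=26): L=161 R=122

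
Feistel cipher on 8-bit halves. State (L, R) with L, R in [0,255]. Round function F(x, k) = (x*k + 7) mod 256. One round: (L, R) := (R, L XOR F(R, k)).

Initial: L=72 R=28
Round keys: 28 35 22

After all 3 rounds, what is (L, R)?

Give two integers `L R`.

Round 1 (k=28): L=28 R=95
Round 2 (k=35): L=95 R=24
Round 3 (k=22): L=24 R=72

Answer: 24 72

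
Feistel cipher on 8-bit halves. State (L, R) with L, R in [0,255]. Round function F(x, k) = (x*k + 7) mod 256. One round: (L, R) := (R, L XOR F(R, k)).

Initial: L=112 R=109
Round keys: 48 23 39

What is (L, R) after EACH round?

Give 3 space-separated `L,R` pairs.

Round 1 (k=48): L=109 R=7
Round 2 (k=23): L=7 R=197
Round 3 (k=39): L=197 R=13

Answer: 109,7 7,197 197,13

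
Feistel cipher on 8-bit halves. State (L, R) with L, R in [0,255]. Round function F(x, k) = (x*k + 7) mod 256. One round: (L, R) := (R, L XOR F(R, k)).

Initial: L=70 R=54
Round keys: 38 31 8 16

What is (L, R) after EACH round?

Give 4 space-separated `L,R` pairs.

Answer: 54,77 77,108 108,42 42,203

Derivation:
Round 1 (k=38): L=54 R=77
Round 2 (k=31): L=77 R=108
Round 3 (k=8): L=108 R=42
Round 4 (k=16): L=42 R=203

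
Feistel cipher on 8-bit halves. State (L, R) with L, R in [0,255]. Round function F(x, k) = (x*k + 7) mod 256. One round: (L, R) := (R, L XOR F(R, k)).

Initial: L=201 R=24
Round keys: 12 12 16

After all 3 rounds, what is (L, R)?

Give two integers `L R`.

Round 1 (k=12): L=24 R=238
Round 2 (k=12): L=238 R=55
Round 3 (k=16): L=55 R=153

Answer: 55 153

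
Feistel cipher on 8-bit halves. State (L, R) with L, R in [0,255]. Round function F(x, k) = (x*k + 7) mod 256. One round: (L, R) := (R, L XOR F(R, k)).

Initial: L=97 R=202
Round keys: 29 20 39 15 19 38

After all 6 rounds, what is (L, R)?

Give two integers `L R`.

Round 1 (k=29): L=202 R=136
Round 2 (k=20): L=136 R=109
Round 3 (k=39): L=109 R=42
Round 4 (k=15): L=42 R=16
Round 5 (k=19): L=16 R=29
Round 6 (k=38): L=29 R=69

Answer: 29 69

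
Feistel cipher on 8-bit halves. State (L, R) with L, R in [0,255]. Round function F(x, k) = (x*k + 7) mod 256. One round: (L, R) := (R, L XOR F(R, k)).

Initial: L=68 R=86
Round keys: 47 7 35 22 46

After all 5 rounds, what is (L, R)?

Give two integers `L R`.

Answer: 151 215

Derivation:
Round 1 (k=47): L=86 R=149
Round 2 (k=7): L=149 R=76
Round 3 (k=35): L=76 R=254
Round 4 (k=22): L=254 R=151
Round 5 (k=46): L=151 R=215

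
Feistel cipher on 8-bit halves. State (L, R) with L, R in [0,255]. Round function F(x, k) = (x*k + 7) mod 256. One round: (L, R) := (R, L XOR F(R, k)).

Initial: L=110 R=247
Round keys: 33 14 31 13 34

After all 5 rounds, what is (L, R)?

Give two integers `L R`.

Answer: 50 172

Derivation:
Round 1 (k=33): L=247 R=176
Round 2 (k=14): L=176 R=80
Round 3 (k=31): L=80 R=7
Round 4 (k=13): L=7 R=50
Round 5 (k=34): L=50 R=172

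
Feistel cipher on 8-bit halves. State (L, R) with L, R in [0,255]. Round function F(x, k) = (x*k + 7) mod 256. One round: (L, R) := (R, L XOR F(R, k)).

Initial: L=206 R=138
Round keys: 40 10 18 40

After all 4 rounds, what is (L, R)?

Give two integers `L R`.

Round 1 (k=40): L=138 R=89
Round 2 (k=10): L=89 R=11
Round 3 (k=18): L=11 R=148
Round 4 (k=40): L=148 R=44

Answer: 148 44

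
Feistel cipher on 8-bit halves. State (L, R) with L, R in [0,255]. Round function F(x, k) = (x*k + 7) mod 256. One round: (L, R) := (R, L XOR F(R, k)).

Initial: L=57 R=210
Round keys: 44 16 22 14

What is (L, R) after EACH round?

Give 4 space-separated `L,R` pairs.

Round 1 (k=44): L=210 R=38
Round 2 (k=16): L=38 R=181
Round 3 (k=22): L=181 R=179
Round 4 (k=14): L=179 R=100

Answer: 210,38 38,181 181,179 179,100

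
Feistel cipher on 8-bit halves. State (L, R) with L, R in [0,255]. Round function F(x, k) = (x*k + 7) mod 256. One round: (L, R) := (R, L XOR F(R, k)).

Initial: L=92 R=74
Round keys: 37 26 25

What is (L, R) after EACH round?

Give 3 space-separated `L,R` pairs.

Answer: 74,229 229,3 3,183

Derivation:
Round 1 (k=37): L=74 R=229
Round 2 (k=26): L=229 R=3
Round 3 (k=25): L=3 R=183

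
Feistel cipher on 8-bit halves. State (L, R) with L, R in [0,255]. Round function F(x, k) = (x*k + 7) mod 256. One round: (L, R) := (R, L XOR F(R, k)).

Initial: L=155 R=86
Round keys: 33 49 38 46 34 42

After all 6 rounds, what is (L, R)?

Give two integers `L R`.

Round 1 (k=33): L=86 R=134
Round 2 (k=49): L=134 R=251
Round 3 (k=38): L=251 R=207
Round 4 (k=46): L=207 R=194
Round 5 (k=34): L=194 R=4
Round 6 (k=42): L=4 R=109

Answer: 4 109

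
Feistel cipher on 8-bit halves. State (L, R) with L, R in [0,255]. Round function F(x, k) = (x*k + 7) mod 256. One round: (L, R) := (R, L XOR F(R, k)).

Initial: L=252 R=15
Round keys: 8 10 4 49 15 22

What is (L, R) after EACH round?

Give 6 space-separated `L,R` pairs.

Answer: 15,131 131,42 42,44 44,89 89,18 18,202

Derivation:
Round 1 (k=8): L=15 R=131
Round 2 (k=10): L=131 R=42
Round 3 (k=4): L=42 R=44
Round 4 (k=49): L=44 R=89
Round 5 (k=15): L=89 R=18
Round 6 (k=22): L=18 R=202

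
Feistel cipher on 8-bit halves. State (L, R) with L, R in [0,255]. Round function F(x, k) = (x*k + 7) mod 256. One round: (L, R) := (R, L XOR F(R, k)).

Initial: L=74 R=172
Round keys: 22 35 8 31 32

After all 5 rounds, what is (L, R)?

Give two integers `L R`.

Answer: 111 181

Derivation:
Round 1 (k=22): L=172 R=133
Round 2 (k=35): L=133 R=154
Round 3 (k=8): L=154 R=82
Round 4 (k=31): L=82 R=111
Round 5 (k=32): L=111 R=181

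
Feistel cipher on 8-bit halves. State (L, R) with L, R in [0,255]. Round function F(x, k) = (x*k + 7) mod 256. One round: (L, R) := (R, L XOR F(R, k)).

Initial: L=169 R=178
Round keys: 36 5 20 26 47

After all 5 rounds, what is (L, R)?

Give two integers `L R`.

Answer: 30 124

Derivation:
Round 1 (k=36): L=178 R=166
Round 2 (k=5): L=166 R=247
Round 3 (k=20): L=247 R=245
Round 4 (k=26): L=245 R=30
Round 5 (k=47): L=30 R=124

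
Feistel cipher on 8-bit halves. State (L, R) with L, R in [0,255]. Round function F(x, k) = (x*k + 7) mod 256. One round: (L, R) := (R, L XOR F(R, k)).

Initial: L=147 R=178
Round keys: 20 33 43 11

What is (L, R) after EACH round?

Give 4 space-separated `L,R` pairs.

Round 1 (k=20): L=178 R=124
Round 2 (k=33): L=124 R=177
Round 3 (k=43): L=177 R=190
Round 4 (k=11): L=190 R=128

Answer: 178,124 124,177 177,190 190,128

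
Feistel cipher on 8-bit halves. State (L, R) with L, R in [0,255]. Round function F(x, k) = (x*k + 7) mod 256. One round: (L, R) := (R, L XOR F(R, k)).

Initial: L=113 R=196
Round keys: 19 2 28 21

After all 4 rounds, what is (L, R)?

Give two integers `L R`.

Answer: 73 11

Derivation:
Round 1 (k=19): L=196 R=226
Round 2 (k=2): L=226 R=15
Round 3 (k=28): L=15 R=73
Round 4 (k=21): L=73 R=11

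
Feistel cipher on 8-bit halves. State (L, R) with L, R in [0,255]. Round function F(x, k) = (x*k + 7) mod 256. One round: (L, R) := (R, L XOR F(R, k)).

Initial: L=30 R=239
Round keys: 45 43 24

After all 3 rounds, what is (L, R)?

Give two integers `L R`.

Round 1 (k=45): L=239 R=20
Round 2 (k=43): L=20 R=140
Round 3 (k=24): L=140 R=51

Answer: 140 51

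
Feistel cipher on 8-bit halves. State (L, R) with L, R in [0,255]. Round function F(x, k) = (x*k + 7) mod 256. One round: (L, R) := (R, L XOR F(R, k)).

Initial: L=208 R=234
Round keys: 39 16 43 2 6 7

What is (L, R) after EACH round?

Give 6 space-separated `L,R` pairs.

Round 1 (k=39): L=234 R=125
Round 2 (k=16): L=125 R=61
Round 3 (k=43): L=61 R=59
Round 4 (k=2): L=59 R=64
Round 5 (k=6): L=64 R=188
Round 6 (k=7): L=188 R=107

Answer: 234,125 125,61 61,59 59,64 64,188 188,107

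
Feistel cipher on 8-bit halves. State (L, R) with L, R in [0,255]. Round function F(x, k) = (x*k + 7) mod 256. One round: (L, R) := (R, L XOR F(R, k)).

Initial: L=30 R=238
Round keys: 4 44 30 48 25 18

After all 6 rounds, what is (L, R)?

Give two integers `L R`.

Round 1 (k=4): L=238 R=161
Round 2 (k=44): L=161 R=93
Round 3 (k=30): L=93 R=76
Round 4 (k=48): L=76 R=26
Round 5 (k=25): L=26 R=221
Round 6 (k=18): L=221 R=139

Answer: 221 139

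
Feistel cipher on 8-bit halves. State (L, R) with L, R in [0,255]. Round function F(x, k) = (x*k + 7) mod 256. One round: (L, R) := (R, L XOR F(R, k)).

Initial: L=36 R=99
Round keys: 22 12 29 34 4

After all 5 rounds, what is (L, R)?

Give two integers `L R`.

Round 1 (k=22): L=99 R=173
Round 2 (k=12): L=173 R=64
Round 3 (k=29): L=64 R=234
Round 4 (k=34): L=234 R=91
Round 5 (k=4): L=91 R=153

Answer: 91 153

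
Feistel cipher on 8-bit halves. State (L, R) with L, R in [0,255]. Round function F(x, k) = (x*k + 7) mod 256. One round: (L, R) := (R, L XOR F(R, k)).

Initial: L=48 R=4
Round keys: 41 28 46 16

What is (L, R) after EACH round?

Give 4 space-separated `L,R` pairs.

Answer: 4,155 155,255 255,66 66,216

Derivation:
Round 1 (k=41): L=4 R=155
Round 2 (k=28): L=155 R=255
Round 3 (k=46): L=255 R=66
Round 4 (k=16): L=66 R=216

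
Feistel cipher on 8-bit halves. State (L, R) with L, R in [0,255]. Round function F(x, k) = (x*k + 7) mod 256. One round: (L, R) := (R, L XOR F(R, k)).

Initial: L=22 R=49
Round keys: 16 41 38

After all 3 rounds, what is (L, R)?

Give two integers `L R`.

Answer: 1 44

Derivation:
Round 1 (k=16): L=49 R=1
Round 2 (k=41): L=1 R=1
Round 3 (k=38): L=1 R=44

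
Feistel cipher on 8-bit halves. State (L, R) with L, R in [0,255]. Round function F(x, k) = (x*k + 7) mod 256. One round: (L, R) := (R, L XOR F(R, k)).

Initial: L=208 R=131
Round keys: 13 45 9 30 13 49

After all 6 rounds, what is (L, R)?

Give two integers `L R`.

Answer: 193 231

Derivation:
Round 1 (k=13): L=131 R=126
Round 2 (k=45): L=126 R=174
Round 3 (k=9): L=174 R=91
Round 4 (k=30): L=91 R=31
Round 5 (k=13): L=31 R=193
Round 6 (k=49): L=193 R=231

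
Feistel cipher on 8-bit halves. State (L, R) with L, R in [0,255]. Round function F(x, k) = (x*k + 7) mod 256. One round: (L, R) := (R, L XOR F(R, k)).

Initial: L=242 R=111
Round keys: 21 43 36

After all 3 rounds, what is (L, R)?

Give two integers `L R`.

Answer: 152 183

Derivation:
Round 1 (k=21): L=111 R=208
Round 2 (k=43): L=208 R=152
Round 3 (k=36): L=152 R=183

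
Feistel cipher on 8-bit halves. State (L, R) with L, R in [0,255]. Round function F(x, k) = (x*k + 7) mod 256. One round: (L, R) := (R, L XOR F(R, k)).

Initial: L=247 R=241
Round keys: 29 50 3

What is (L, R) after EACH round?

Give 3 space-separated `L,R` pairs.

Round 1 (k=29): L=241 R=163
Round 2 (k=50): L=163 R=44
Round 3 (k=3): L=44 R=40

Answer: 241,163 163,44 44,40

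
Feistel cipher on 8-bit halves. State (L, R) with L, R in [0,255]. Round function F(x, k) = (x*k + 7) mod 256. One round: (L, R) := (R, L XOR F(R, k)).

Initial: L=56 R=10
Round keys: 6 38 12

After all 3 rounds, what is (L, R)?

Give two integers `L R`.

Answer: 67 80

Derivation:
Round 1 (k=6): L=10 R=123
Round 2 (k=38): L=123 R=67
Round 3 (k=12): L=67 R=80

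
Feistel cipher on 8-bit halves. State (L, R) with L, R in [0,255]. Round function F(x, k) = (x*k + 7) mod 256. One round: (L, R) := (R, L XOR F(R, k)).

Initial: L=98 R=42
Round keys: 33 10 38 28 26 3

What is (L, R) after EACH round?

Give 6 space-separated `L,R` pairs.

Round 1 (k=33): L=42 R=19
Round 2 (k=10): L=19 R=239
Round 3 (k=38): L=239 R=146
Round 4 (k=28): L=146 R=16
Round 5 (k=26): L=16 R=53
Round 6 (k=3): L=53 R=182

Answer: 42,19 19,239 239,146 146,16 16,53 53,182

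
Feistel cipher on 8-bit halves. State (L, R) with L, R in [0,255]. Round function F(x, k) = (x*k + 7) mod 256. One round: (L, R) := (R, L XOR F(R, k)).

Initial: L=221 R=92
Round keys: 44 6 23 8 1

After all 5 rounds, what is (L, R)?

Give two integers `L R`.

Round 1 (k=44): L=92 R=10
Round 2 (k=6): L=10 R=31
Round 3 (k=23): L=31 R=218
Round 4 (k=8): L=218 R=200
Round 5 (k=1): L=200 R=21

Answer: 200 21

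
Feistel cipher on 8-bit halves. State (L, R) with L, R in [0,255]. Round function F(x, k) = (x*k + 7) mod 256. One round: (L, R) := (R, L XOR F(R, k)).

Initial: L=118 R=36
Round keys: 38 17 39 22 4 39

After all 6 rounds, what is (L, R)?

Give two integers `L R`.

Answer: 201 97

Derivation:
Round 1 (k=38): L=36 R=41
Round 2 (k=17): L=41 R=228
Round 3 (k=39): L=228 R=234
Round 4 (k=22): L=234 R=199
Round 5 (k=4): L=199 R=201
Round 6 (k=39): L=201 R=97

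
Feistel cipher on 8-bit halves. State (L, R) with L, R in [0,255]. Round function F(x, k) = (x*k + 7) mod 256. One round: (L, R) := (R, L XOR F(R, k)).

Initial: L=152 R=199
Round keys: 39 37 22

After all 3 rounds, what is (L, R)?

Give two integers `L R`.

Round 1 (k=39): L=199 R=192
Round 2 (k=37): L=192 R=0
Round 3 (k=22): L=0 R=199

Answer: 0 199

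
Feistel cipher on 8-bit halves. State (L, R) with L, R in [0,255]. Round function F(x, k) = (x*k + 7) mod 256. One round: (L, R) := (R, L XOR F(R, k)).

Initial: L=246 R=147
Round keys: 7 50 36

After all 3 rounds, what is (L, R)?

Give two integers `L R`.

Answer: 72 221

Derivation:
Round 1 (k=7): L=147 R=250
Round 2 (k=50): L=250 R=72
Round 3 (k=36): L=72 R=221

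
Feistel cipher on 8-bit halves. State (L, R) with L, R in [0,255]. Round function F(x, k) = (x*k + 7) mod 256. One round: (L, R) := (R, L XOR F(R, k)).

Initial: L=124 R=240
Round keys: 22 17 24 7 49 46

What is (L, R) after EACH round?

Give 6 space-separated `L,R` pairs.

Round 1 (k=22): L=240 R=219
Round 2 (k=17): L=219 R=98
Round 3 (k=24): L=98 R=236
Round 4 (k=7): L=236 R=25
Round 5 (k=49): L=25 R=60
Round 6 (k=46): L=60 R=214

Answer: 240,219 219,98 98,236 236,25 25,60 60,214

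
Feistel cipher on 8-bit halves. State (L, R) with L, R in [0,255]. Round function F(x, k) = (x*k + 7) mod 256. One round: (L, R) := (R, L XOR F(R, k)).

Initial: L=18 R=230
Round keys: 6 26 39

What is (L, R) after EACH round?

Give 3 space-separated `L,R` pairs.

Answer: 230,121 121,183 183,145

Derivation:
Round 1 (k=6): L=230 R=121
Round 2 (k=26): L=121 R=183
Round 3 (k=39): L=183 R=145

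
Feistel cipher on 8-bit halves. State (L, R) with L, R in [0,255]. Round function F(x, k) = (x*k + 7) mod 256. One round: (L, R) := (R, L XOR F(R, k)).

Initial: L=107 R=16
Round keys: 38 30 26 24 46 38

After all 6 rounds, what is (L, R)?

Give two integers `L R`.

Round 1 (k=38): L=16 R=12
Round 2 (k=30): L=12 R=127
Round 3 (k=26): L=127 R=225
Round 4 (k=24): L=225 R=96
Round 5 (k=46): L=96 R=166
Round 6 (k=38): L=166 R=203

Answer: 166 203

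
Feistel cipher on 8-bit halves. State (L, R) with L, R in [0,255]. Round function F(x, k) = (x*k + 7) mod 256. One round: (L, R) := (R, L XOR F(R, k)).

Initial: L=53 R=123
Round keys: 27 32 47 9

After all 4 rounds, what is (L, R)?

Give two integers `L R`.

Answer: 94 137

Derivation:
Round 1 (k=27): L=123 R=53
Round 2 (k=32): L=53 R=220
Round 3 (k=47): L=220 R=94
Round 4 (k=9): L=94 R=137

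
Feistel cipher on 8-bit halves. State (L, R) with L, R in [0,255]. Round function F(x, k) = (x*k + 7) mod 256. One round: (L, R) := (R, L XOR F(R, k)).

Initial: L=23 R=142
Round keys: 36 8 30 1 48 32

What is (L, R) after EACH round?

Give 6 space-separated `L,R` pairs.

Answer: 142,232 232,201 201,125 125,77 77,10 10,10

Derivation:
Round 1 (k=36): L=142 R=232
Round 2 (k=8): L=232 R=201
Round 3 (k=30): L=201 R=125
Round 4 (k=1): L=125 R=77
Round 5 (k=48): L=77 R=10
Round 6 (k=32): L=10 R=10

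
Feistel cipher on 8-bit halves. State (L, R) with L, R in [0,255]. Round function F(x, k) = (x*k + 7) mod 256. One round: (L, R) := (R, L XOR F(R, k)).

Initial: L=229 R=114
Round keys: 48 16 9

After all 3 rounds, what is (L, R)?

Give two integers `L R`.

Round 1 (k=48): L=114 R=130
Round 2 (k=16): L=130 R=85
Round 3 (k=9): L=85 R=134

Answer: 85 134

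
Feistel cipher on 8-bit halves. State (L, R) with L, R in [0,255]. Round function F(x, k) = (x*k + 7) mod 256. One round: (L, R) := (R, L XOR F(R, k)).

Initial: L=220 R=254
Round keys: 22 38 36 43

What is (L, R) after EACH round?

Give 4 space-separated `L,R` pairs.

Answer: 254,7 7,239 239,164 164,124

Derivation:
Round 1 (k=22): L=254 R=7
Round 2 (k=38): L=7 R=239
Round 3 (k=36): L=239 R=164
Round 4 (k=43): L=164 R=124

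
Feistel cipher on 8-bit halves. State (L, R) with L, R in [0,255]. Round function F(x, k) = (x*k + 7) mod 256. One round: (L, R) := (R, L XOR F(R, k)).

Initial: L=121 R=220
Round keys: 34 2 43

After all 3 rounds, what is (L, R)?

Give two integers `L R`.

Round 1 (k=34): L=220 R=70
Round 2 (k=2): L=70 R=79
Round 3 (k=43): L=79 R=10

Answer: 79 10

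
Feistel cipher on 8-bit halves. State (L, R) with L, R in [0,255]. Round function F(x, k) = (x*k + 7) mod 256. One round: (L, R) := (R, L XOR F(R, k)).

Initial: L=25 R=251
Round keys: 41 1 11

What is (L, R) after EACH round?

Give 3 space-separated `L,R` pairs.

Answer: 251,35 35,209 209,33

Derivation:
Round 1 (k=41): L=251 R=35
Round 2 (k=1): L=35 R=209
Round 3 (k=11): L=209 R=33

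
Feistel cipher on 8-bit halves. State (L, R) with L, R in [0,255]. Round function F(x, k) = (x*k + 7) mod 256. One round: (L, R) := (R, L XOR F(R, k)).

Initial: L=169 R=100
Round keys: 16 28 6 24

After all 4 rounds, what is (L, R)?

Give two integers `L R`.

Answer: 103 196

Derivation:
Round 1 (k=16): L=100 R=238
Round 2 (k=28): L=238 R=107
Round 3 (k=6): L=107 R=103
Round 4 (k=24): L=103 R=196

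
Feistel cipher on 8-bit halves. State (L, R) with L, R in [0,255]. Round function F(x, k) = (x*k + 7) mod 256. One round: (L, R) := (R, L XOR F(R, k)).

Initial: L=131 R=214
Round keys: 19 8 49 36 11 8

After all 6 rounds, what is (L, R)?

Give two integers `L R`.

Round 1 (k=19): L=214 R=106
Round 2 (k=8): L=106 R=129
Round 3 (k=49): L=129 R=210
Round 4 (k=36): L=210 R=14
Round 5 (k=11): L=14 R=115
Round 6 (k=8): L=115 R=145

Answer: 115 145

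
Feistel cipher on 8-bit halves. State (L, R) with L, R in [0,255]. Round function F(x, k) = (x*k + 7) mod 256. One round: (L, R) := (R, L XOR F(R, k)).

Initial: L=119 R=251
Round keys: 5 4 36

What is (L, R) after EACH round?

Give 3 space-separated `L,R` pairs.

Answer: 251,153 153,144 144,222

Derivation:
Round 1 (k=5): L=251 R=153
Round 2 (k=4): L=153 R=144
Round 3 (k=36): L=144 R=222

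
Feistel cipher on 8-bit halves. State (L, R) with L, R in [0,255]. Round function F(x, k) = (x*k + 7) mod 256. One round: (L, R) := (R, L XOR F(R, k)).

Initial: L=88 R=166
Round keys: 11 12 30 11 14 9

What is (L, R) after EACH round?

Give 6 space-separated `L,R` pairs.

Round 1 (k=11): L=166 R=113
Round 2 (k=12): L=113 R=245
Round 3 (k=30): L=245 R=204
Round 4 (k=11): L=204 R=62
Round 5 (k=14): L=62 R=167
Round 6 (k=9): L=167 R=216

Answer: 166,113 113,245 245,204 204,62 62,167 167,216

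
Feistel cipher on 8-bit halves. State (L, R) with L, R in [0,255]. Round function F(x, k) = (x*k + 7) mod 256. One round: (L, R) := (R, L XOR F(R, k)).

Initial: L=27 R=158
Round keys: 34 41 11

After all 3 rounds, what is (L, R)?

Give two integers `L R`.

Answer: 65 202

Derivation:
Round 1 (k=34): L=158 R=24
Round 2 (k=41): L=24 R=65
Round 3 (k=11): L=65 R=202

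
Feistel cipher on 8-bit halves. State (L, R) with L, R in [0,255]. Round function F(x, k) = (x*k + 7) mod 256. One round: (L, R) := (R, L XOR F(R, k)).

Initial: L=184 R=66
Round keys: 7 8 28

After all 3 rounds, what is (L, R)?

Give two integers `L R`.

Answer: 45 158

Derivation:
Round 1 (k=7): L=66 R=109
Round 2 (k=8): L=109 R=45
Round 3 (k=28): L=45 R=158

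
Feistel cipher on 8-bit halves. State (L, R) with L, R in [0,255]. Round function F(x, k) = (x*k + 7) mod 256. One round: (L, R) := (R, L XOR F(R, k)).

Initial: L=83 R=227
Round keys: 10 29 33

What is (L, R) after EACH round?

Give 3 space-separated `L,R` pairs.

Round 1 (k=10): L=227 R=182
Round 2 (k=29): L=182 R=70
Round 3 (k=33): L=70 R=187

Answer: 227,182 182,70 70,187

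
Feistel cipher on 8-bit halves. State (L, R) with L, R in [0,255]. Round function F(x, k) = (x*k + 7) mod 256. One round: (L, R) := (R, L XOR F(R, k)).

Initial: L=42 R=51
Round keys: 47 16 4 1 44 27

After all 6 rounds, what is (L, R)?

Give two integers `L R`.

Round 1 (k=47): L=51 R=78
Round 2 (k=16): L=78 R=212
Round 3 (k=4): L=212 R=25
Round 4 (k=1): L=25 R=244
Round 5 (k=44): L=244 R=238
Round 6 (k=27): L=238 R=213

Answer: 238 213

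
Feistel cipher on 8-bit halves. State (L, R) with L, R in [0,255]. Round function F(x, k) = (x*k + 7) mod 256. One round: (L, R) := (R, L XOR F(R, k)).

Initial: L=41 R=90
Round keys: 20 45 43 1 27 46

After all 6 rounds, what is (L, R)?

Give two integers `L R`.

Answer: 219 159

Derivation:
Round 1 (k=20): L=90 R=38
Round 2 (k=45): L=38 R=239
Round 3 (k=43): L=239 R=10
Round 4 (k=1): L=10 R=254
Round 5 (k=27): L=254 R=219
Round 6 (k=46): L=219 R=159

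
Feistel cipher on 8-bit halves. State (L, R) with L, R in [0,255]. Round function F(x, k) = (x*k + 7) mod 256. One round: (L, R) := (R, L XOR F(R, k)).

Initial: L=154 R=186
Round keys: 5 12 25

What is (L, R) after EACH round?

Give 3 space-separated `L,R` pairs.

Answer: 186,51 51,209 209,67

Derivation:
Round 1 (k=5): L=186 R=51
Round 2 (k=12): L=51 R=209
Round 3 (k=25): L=209 R=67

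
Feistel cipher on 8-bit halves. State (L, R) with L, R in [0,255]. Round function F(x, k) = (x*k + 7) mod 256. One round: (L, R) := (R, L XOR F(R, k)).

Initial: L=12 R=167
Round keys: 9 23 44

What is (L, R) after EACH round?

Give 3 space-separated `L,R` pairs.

Round 1 (k=9): L=167 R=234
Round 2 (k=23): L=234 R=170
Round 3 (k=44): L=170 R=213

Answer: 167,234 234,170 170,213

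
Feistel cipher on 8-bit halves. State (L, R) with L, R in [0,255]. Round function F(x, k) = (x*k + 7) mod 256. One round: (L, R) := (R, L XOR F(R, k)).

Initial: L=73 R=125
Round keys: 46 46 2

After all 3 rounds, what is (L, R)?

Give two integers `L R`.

Answer: 34 127

Derivation:
Round 1 (k=46): L=125 R=52
Round 2 (k=46): L=52 R=34
Round 3 (k=2): L=34 R=127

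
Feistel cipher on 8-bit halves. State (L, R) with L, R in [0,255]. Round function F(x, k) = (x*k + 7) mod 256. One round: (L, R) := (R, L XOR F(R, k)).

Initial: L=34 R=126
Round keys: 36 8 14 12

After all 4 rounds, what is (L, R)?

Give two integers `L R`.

Round 1 (k=36): L=126 R=157
Round 2 (k=8): L=157 R=145
Round 3 (k=14): L=145 R=104
Round 4 (k=12): L=104 R=118

Answer: 104 118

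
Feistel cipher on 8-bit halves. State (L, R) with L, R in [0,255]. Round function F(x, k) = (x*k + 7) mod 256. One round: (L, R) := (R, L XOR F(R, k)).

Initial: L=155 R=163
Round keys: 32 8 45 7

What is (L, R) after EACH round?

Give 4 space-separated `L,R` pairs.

Round 1 (k=32): L=163 R=252
Round 2 (k=8): L=252 R=68
Round 3 (k=45): L=68 R=7
Round 4 (k=7): L=7 R=124

Answer: 163,252 252,68 68,7 7,124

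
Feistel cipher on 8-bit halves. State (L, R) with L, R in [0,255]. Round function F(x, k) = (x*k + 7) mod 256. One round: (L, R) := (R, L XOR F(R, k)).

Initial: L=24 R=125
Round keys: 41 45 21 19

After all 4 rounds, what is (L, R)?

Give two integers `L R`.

Answer: 33 140

Derivation:
Round 1 (k=41): L=125 R=20
Round 2 (k=45): L=20 R=246
Round 3 (k=21): L=246 R=33
Round 4 (k=19): L=33 R=140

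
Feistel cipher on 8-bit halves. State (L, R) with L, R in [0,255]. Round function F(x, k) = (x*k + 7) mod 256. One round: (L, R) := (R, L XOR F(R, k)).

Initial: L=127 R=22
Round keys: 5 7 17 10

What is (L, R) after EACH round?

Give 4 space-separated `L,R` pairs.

Round 1 (k=5): L=22 R=10
Round 2 (k=7): L=10 R=91
Round 3 (k=17): L=91 R=24
Round 4 (k=10): L=24 R=172

Answer: 22,10 10,91 91,24 24,172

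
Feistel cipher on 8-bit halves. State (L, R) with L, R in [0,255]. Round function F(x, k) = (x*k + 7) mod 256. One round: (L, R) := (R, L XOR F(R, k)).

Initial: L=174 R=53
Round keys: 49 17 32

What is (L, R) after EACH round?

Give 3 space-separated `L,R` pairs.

Answer: 53,130 130,156 156,5

Derivation:
Round 1 (k=49): L=53 R=130
Round 2 (k=17): L=130 R=156
Round 3 (k=32): L=156 R=5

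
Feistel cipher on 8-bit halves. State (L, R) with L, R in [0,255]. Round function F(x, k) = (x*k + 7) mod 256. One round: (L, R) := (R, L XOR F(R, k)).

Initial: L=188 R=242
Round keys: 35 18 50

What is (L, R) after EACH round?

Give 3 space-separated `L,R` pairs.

Round 1 (k=35): L=242 R=161
Round 2 (k=18): L=161 R=171
Round 3 (k=50): L=171 R=204

Answer: 242,161 161,171 171,204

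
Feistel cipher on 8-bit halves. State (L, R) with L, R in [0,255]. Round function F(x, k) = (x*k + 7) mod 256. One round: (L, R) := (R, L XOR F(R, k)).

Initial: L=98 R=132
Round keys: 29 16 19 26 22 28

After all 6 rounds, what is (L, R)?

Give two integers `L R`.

Answer: 26 125

Derivation:
Round 1 (k=29): L=132 R=153
Round 2 (k=16): L=153 R=19
Round 3 (k=19): L=19 R=233
Round 4 (k=26): L=233 R=162
Round 5 (k=22): L=162 R=26
Round 6 (k=28): L=26 R=125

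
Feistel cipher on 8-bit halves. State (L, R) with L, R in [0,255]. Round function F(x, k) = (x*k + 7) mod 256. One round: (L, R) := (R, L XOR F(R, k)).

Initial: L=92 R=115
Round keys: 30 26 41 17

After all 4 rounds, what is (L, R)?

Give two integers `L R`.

Round 1 (k=30): L=115 R=221
Round 2 (k=26): L=221 R=10
Round 3 (k=41): L=10 R=124
Round 4 (k=17): L=124 R=73

Answer: 124 73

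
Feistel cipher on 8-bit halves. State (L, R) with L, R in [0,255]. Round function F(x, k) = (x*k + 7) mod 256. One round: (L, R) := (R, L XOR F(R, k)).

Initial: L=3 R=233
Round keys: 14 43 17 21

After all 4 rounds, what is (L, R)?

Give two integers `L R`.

Round 1 (k=14): L=233 R=198
Round 2 (k=43): L=198 R=160
Round 3 (k=17): L=160 R=97
Round 4 (k=21): L=97 R=92

Answer: 97 92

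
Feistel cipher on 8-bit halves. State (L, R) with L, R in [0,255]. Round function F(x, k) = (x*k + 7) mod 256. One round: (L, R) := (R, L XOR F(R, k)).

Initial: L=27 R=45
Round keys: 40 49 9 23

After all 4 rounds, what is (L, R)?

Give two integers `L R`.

Answer: 185 80

Derivation:
Round 1 (k=40): L=45 R=20
Round 2 (k=49): L=20 R=246
Round 3 (k=9): L=246 R=185
Round 4 (k=23): L=185 R=80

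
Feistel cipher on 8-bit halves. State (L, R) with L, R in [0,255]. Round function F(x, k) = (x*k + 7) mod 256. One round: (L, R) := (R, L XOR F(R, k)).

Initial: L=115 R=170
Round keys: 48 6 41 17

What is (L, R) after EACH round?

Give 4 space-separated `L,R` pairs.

Answer: 170,148 148,213 213,176 176,98

Derivation:
Round 1 (k=48): L=170 R=148
Round 2 (k=6): L=148 R=213
Round 3 (k=41): L=213 R=176
Round 4 (k=17): L=176 R=98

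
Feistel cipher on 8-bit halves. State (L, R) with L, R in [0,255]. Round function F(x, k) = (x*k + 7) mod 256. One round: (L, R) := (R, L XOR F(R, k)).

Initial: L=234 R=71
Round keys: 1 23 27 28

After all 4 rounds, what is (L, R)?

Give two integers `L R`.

Round 1 (k=1): L=71 R=164
Round 2 (k=23): L=164 R=132
Round 3 (k=27): L=132 R=87
Round 4 (k=28): L=87 R=15

Answer: 87 15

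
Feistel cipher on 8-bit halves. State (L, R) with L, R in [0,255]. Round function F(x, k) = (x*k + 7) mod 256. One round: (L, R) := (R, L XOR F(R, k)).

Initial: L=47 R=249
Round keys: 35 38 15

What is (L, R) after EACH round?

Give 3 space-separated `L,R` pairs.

Answer: 249,61 61,236 236,230

Derivation:
Round 1 (k=35): L=249 R=61
Round 2 (k=38): L=61 R=236
Round 3 (k=15): L=236 R=230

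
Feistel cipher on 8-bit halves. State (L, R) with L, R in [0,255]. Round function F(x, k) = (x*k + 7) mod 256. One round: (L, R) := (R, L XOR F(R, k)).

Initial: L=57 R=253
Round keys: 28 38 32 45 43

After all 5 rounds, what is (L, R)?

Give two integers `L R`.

Round 1 (k=28): L=253 R=138
Round 2 (k=38): L=138 R=126
Round 3 (k=32): L=126 R=77
Round 4 (k=45): L=77 R=238
Round 5 (k=43): L=238 R=76

Answer: 238 76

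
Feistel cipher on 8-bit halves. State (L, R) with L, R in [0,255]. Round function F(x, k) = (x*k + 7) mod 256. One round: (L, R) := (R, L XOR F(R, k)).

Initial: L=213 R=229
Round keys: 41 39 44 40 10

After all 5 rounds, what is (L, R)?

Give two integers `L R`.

Answer: 188 85

Derivation:
Round 1 (k=41): L=229 R=97
Round 2 (k=39): L=97 R=43
Round 3 (k=44): L=43 R=10
Round 4 (k=40): L=10 R=188
Round 5 (k=10): L=188 R=85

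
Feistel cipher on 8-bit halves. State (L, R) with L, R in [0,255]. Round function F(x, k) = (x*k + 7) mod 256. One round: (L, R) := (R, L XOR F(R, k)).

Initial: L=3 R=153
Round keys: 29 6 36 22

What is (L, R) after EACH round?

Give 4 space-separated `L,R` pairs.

Round 1 (k=29): L=153 R=95
Round 2 (k=6): L=95 R=216
Round 3 (k=36): L=216 R=56
Round 4 (k=22): L=56 R=15

Answer: 153,95 95,216 216,56 56,15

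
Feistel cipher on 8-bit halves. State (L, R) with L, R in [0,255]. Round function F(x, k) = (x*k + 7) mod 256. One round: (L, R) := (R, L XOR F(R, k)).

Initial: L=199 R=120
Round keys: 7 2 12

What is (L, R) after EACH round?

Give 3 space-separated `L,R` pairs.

Round 1 (k=7): L=120 R=136
Round 2 (k=2): L=136 R=111
Round 3 (k=12): L=111 R=179

Answer: 120,136 136,111 111,179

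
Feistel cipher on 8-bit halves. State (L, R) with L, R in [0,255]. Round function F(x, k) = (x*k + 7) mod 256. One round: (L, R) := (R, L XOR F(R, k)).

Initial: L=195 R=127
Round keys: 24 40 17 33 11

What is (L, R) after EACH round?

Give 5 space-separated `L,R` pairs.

Answer: 127,44 44,152 152,51 51,2 2,46

Derivation:
Round 1 (k=24): L=127 R=44
Round 2 (k=40): L=44 R=152
Round 3 (k=17): L=152 R=51
Round 4 (k=33): L=51 R=2
Round 5 (k=11): L=2 R=46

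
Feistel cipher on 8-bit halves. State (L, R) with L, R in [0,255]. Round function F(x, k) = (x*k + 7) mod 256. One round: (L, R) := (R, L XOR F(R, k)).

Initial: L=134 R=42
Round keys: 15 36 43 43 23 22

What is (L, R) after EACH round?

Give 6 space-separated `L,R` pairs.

Answer: 42,251 251,121 121,161 161,107 107,5 5,30

Derivation:
Round 1 (k=15): L=42 R=251
Round 2 (k=36): L=251 R=121
Round 3 (k=43): L=121 R=161
Round 4 (k=43): L=161 R=107
Round 5 (k=23): L=107 R=5
Round 6 (k=22): L=5 R=30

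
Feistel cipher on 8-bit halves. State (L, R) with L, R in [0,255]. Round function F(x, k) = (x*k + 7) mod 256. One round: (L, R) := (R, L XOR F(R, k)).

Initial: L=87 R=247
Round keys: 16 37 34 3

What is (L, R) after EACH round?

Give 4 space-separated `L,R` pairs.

Answer: 247,32 32,80 80,135 135,204

Derivation:
Round 1 (k=16): L=247 R=32
Round 2 (k=37): L=32 R=80
Round 3 (k=34): L=80 R=135
Round 4 (k=3): L=135 R=204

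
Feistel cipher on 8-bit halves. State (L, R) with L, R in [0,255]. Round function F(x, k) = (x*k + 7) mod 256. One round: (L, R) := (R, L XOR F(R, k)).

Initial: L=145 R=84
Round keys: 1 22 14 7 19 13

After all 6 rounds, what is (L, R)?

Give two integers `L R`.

Round 1 (k=1): L=84 R=202
Round 2 (k=22): L=202 R=55
Round 3 (k=14): L=55 R=195
Round 4 (k=7): L=195 R=107
Round 5 (k=19): L=107 R=59
Round 6 (k=13): L=59 R=109

Answer: 59 109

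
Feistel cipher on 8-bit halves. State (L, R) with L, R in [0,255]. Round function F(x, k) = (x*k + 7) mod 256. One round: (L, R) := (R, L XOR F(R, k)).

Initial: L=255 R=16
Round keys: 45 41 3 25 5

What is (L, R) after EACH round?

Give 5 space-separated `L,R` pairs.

Round 1 (k=45): L=16 R=40
Round 2 (k=41): L=40 R=127
Round 3 (k=3): L=127 R=172
Round 4 (k=25): L=172 R=172
Round 5 (k=5): L=172 R=207

Answer: 16,40 40,127 127,172 172,172 172,207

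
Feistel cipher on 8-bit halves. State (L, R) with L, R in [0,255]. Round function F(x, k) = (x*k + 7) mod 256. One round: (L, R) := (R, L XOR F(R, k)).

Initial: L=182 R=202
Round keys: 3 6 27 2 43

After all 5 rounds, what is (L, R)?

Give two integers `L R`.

Answer: 78 154

Derivation:
Round 1 (k=3): L=202 R=211
Round 2 (k=6): L=211 R=51
Round 3 (k=27): L=51 R=187
Round 4 (k=2): L=187 R=78
Round 5 (k=43): L=78 R=154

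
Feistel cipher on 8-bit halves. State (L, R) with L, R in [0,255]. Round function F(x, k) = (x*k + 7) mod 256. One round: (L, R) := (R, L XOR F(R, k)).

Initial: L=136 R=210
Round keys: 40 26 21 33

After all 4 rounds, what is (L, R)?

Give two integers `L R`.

Round 1 (k=40): L=210 R=95
Round 2 (k=26): L=95 R=127
Round 3 (k=21): L=127 R=45
Round 4 (k=33): L=45 R=171

Answer: 45 171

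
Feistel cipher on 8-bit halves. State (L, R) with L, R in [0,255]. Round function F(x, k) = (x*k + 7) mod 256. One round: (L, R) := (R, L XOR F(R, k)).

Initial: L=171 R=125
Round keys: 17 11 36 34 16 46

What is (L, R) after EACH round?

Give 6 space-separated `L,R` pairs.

Round 1 (k=17): L=125 R=255
Round 2 (k=11): L=255 R=129
Round 3 (k=36): L=129 R=212
Round 4 (k=34): L=212 R=174
Round 5 (k=16): L=174 R=51
Round 6 (k=46): L=51 R=159

Answer: 125,255 255,129 129,212 212,174 174,51 51,159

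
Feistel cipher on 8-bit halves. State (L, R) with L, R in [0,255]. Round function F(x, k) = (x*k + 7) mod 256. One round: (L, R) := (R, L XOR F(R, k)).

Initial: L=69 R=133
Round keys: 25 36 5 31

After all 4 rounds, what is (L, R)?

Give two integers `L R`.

Answer: 44 245

Derivation:
Round 1 (k=25): L=133 R=65
Round 2 (k=36): L=65 R=174
Round 3 (k=5): L=174 R=44
Round 4 (k=31): L=44 R=245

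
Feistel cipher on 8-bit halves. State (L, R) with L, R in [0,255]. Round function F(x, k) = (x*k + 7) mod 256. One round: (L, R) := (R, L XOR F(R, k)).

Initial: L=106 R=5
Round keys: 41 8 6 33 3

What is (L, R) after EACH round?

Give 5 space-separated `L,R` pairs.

Round 1 (k=41): L=5 R=190
Round 2 (k=8): L=190 R=242
Round 3 (k=6): L=242 R=13
Round 4 (k=33): L=13 R=70
Round 5 (k=3): L=70 R=212

Answer: 5,190 190,242 242,13 13,70 70,212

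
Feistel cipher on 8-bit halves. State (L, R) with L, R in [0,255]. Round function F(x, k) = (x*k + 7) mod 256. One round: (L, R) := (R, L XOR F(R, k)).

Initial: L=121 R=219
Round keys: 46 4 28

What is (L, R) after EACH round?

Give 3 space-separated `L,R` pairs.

Round 1 (k=46): L=219 R=24
Round 2 (k=4): L=24 R=188
Round 3 (k=28): L=188 R=143

Answer: 219,24 24,188 188,143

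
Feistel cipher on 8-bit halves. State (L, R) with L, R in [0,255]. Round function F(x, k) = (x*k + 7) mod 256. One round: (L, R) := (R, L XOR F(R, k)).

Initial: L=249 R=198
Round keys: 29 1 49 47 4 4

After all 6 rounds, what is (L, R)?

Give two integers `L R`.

Answer: 143 81

Derivation:
Round 1 (k=29): L=198 R=140
Round 2 (k=1): L=140 R=85
Round 3 (k=49): L=85 R=192
Round 4 (k=47): L=192 R=18
Round 5 (k=4): L=18 R=143
Round 6 (k=4): L=143 R=81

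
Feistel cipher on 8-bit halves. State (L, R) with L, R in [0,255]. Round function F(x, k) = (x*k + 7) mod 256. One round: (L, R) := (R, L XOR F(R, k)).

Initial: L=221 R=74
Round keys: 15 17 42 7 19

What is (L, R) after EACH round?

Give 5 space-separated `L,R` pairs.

Answer: 74,128 128,205 205,41 41,235 235,81

Derivation:
Round 1 (k=15): L=74 R=128
Round 2 (k=17): L=128 R=205
Round 3 (k=42): L=205 R=41
Round 4 (k=7): L=41 R=235
Round 5 (k=19): L=235 R=81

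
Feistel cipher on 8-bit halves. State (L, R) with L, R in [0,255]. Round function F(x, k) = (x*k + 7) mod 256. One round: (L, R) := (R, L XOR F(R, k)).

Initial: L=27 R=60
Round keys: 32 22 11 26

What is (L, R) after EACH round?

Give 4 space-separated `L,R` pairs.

Round 1 (k=32): L=60 R=156
Round 2 (k=22): L=156 R=83
Round 3 (k=11): L=83 R=4
Round 4 (k=26): L=4 R=60

Answer: 60,156 156,83 83,4 4,60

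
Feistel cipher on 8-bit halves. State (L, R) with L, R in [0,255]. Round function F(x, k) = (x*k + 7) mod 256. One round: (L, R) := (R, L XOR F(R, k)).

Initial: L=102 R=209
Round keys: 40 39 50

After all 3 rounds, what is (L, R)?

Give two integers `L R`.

Round 1 (k=40): L=209 R=201
Round 2 (k=39): L=201 R=119
Round 3 (k=50): L=119 R=140

Answer: 119 140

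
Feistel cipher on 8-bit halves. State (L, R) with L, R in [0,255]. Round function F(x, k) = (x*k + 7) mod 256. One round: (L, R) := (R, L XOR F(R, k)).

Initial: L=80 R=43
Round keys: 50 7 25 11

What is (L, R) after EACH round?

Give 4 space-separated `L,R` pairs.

Answer: 43,61 61,153 153,197 197,231

Derivation:
Round 1 (k=50): L=43 R=61
Round 2 (k=7): L=61 R=153
Round 3 (k=25): L=153 R=197
Round 4 (k=11): L=197 R=231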